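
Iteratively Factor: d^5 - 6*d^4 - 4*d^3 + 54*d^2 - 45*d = (d - 5)*(d^4 - d^3 - 9*d^2 + 9*d) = (d - 5)*(d - 3)*(d^3 + 2*d^2 - 3*d) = (d - 5)*(d - 3)*(d - 1)*(d^2 + 3*d) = (d - 5)*(d - 3)*(d - 1)*(d + 3)*(d)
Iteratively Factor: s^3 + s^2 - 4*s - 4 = (s - 2)*(s^2 + 3*s + 2) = (s - 2)*(s + 2)*(s + 1)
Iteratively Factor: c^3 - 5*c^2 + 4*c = (c)*(c^2 - 5*c + 4) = c*(c - 1)*(c - 4)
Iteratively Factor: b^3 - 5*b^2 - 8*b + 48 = (b - 4)*(b^2 - b - 12) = (b - 4)^2*(b + 3)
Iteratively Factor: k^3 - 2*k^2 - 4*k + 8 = (k - 2)*(k^2 - 4) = (k - 2)*(k + 2)*(k - 2)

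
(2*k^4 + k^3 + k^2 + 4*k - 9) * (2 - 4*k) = -8*k^5 - 2*k^3 - 14*k^2 + 44*k - 18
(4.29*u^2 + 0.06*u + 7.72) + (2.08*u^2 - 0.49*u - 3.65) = 6.37*u^2 - 0.43*u + 4.07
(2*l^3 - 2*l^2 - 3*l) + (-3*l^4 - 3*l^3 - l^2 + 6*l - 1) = -3*l^4 - l^3 - 3*l^2 + 3*l - 1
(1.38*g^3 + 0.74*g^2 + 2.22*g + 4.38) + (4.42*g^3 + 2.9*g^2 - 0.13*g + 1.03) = 5.8*g^3 + 3.64*g^2 + 2.09*g + 5.41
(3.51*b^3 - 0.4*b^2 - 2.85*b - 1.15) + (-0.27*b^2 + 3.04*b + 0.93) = 3.51*b^3 - 0.67*b^2 + 0.19*b - 0.22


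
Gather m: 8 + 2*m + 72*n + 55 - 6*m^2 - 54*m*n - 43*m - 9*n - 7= -6*m^2 + m*(-54*n - 41) + 63*n + 56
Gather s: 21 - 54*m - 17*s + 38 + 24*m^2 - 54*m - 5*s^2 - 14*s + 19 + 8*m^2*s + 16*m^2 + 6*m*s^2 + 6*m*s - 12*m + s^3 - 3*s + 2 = 40*m^2 - 120*m + s^3 + s^2*(6*m - 5) + s*(8*m^2 + 6*m - 34) + 80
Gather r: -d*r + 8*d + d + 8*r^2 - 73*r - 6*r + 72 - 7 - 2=9*d + 8*r^2 + r*(-d - 79) + 63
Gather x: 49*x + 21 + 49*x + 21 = 98*x + 42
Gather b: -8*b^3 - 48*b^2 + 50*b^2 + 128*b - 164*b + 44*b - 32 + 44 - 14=-8*b^3 + 2*b^2 + 8*b - 2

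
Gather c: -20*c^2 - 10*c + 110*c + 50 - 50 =-20*c^2 + 100*c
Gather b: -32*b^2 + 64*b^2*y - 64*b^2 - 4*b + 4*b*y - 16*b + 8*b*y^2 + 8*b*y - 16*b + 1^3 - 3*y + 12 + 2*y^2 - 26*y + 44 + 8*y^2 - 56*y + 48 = b^2*(64*y - 96) + b*(8*y^2 + 12*y - 36) + 10*y^2 - 85*y + 105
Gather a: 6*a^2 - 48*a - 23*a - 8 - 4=6*a^2 - 71*a - 12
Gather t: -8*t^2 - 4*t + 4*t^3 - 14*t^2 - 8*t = 4*t^3 - 22*t^2 - 12*t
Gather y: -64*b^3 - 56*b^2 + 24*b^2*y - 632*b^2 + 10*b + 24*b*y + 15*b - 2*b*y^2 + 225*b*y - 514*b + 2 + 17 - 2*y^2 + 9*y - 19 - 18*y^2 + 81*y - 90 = -64*b^3 - 688*b^2 - 489*b + y^2*(-2*b - 20) + y*(24*b^2 + 249*b + 90) - 90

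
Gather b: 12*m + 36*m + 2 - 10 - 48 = 48*m - 56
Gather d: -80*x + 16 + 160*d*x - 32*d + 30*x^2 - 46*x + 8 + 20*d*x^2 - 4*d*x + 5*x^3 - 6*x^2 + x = d*(20*x^2 + 156*x - 32) + 5*x^3 + 24*x^2 - 125*x + 24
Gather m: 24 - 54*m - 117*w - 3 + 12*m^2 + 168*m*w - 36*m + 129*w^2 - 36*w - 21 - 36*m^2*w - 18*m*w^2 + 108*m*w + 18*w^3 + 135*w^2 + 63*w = m^2*(12 - 36*w) + m*(-18*w^2 + 276*w - 90) + 18*w^3 + 264*w^2 - 90*w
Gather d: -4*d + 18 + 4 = 22 - 4*d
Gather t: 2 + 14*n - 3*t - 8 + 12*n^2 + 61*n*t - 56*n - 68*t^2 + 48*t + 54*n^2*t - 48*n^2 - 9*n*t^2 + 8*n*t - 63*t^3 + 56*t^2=-36*n^2 - 42*n - 63*t^3 + t^2*(-9*n - 12) + t*(54*n^2 + 69*n + 45) - 6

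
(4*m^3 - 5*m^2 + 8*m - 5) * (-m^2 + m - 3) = -4*m^5 + 9*m^4 - 25*m^3 + 28*m^2 - 29*m + 15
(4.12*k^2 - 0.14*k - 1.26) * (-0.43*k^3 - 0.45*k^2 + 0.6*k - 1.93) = -1.7716*k^5 - 1.7938*k^4 + 3.0768*k^3 - 7.4686*k^2 - 0.4858*k + 2.4318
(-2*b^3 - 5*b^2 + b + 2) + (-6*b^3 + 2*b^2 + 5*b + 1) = -8*b^3 - 3*b^2 + 6*b + 3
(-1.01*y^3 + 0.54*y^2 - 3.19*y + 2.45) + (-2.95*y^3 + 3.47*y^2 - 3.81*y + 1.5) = -3.96*y^3 + 4.01*y^2 - 7.0*y + 3.95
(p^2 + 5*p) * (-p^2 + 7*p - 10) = -p^4 + 2*p^3 + 25*p^2 - 50*p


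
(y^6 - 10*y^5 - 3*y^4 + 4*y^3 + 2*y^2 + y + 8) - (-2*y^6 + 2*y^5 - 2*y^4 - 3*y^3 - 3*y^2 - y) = 3*y^6 - 12*y^5 - y^4 + 7*y^3 + 5*y^2 + 2*y + 8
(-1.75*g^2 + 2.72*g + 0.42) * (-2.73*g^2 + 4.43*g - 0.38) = 4.7775*g^4 - 15.1781*g^3 + 11.568*g^2 + 0.827*g - 0.1596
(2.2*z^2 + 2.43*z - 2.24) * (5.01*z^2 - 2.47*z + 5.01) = 11.022*z^4 + 6.7403*z^3 - 6.2025*z^2 + 17.7071*z - 11.2224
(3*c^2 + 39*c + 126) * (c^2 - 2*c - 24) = 3*c^4 + 33*c^3 - 24*c^2 - 1188*c - 3024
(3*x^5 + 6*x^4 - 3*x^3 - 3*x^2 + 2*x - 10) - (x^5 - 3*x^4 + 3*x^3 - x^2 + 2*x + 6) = 2*x^5 + 9*x^4 - 6*x^3 - 2*x^2 - 16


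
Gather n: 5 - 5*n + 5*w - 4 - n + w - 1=-6*n + 6*w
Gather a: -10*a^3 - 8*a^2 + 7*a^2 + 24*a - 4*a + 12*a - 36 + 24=-10*a^3 - a^2 + 32*a - 12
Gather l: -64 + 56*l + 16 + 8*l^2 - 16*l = 8*l^2 + 40*l - 48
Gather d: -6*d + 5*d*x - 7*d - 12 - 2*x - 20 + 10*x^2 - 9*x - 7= d*(5*x - 13) + 10*x^2 - 11*x - 39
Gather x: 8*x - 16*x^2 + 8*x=-16*x^2 + 16*x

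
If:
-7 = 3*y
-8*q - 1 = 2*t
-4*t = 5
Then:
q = 3/16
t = -5/4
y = -7/3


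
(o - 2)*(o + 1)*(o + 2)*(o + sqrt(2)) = o^4 + o^3 + sqrt(2)*o^3 - 4*o^2 + sqrt(2)*o^2 - 4*sqrt(2)*o - 4*o - 4*sqrt(2)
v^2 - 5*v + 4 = (v - 4)*(v - 1)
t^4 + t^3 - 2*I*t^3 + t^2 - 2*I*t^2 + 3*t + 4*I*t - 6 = (t - 1)*(t + 2)*(t - 3*I)*(t + I)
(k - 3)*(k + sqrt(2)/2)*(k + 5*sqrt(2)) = k^3 - 3*k^2 + 11*sqrt(2)*k^2/2 - 33*sqrt(2)*k/2 + 5*k - 15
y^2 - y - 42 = (y - 7)*(y + 6)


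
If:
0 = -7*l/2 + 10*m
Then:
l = 20*m/7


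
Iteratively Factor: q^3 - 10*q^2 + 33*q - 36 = (q - 4)*(q^2 - 6*q + 9) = (q - 4)*(q - 3)*(q - 3)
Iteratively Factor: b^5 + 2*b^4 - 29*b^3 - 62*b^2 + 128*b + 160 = (b + 4)*(b^4 - 2*b^3 - 21*b^2 + 22*b + 40) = (b - 5)*(b + 4)*(b^3 + 3*b^2 - 6*b - 8) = (b - 5)*(b - 2)*(b + 4)*(b^2 + 5*b + 4) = (b - 5)*(b - 2)*(b + 4)^2*(b + 1)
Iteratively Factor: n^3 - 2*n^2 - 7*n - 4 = (n - 4)*(n^2 + 2*n + 1) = (n - 4)*(n + 1)*(n + 1)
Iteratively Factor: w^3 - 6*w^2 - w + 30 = (w - 3)*(w^2 - 3*w - 10) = (w - 5)*(w - 3)*(w + 2)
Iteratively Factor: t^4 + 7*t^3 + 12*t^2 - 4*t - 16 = (t + 2)*(t^3 + 5*t^2 + 2*t - 8) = (t + 2)*(t + 4)*(t^2 + t - 2) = (t + 2)^2*(t + 4)*(t - 1)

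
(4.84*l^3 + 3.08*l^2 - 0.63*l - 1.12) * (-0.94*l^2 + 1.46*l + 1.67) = -4.5496*l^5 + 4.1712*l^4 + 13.1718*l^3 + 5.2766*l^2 - 2.6873*l - 1.8704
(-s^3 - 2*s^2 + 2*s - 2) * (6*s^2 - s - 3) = -6*s^5 - 11*s^4 + 17*s^3 - 8*s^2 - 4*s + 6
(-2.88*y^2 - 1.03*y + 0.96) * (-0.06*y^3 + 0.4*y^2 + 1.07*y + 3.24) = 0.1728*y^5 - 1.0902*y^4 - 3.5512*y^3 - 10.0493*y^2 - 2.31*y + 3.1104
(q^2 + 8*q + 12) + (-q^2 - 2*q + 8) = 6*q + 20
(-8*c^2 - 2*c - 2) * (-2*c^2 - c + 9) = 16*c^4 + 12*c^3 - 66*c^2 - 16*c - 18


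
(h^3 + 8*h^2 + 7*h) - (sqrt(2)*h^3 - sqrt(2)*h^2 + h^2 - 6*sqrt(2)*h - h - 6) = -sqrt(2)*h^3 + h^3 + sqrt(2)*h^2 + 7*h^2 + 8*h + 6*sqrt(2)*h + 6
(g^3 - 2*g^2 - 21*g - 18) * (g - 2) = g^4 - 4*g^3 - 17*g^2 + 24*g + 36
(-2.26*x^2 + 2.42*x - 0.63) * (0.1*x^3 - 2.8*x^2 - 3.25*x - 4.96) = -0.226*x^5 + 6.57*x^4 + 0.505999999999999*x^3 + 5.1086*x^2 - 9.9557*x + 3.1248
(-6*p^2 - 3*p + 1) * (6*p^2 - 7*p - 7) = -36*p^4 + 24*p^3 + 69*p^2 + 14*p - 7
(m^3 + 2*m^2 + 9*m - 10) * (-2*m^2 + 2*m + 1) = -2*m^5 - 2*m^4 - 13*m^3 + 40*m^2 - 11*m - 10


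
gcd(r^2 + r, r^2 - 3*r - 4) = r + 1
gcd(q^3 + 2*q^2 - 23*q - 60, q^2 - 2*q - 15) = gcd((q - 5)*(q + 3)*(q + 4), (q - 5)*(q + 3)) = q^2 - 2*q - 15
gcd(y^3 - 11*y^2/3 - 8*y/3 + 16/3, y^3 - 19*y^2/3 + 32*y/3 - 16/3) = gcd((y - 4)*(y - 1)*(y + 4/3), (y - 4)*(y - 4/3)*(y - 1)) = y^2 - 5*y + 4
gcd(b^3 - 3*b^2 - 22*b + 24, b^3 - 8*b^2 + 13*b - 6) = b^2 - 7*b + 6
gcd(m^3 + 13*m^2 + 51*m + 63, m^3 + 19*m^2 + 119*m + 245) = m + 7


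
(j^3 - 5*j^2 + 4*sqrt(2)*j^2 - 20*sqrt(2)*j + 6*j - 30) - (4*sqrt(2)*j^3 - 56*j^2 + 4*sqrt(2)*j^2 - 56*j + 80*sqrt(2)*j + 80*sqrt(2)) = -4*sqrt(2)*j^3 + j^3 + 51*j^2 - 100*sqrt(2)*j + 62*j - 80*sqrt(2) - 30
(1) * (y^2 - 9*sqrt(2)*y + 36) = y^2 - 9*sqrt(2)*y + 36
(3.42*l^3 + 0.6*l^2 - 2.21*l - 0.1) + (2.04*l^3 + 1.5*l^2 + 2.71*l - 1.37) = 5.46*l^3 + 2.1*l^2 + 0.5*l - 1.47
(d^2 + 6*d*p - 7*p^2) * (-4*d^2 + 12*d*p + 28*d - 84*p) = -4*d^4 - 12*d^3*p + 28*d^3 + 100*d^2*p^2 + 84*d^2*p - 84*d*p^3 - 700*d*p^2 + 588*p^3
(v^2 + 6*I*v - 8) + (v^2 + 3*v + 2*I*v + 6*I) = 2*v^2 + 3*v + 8*I*v - 8 + 6*I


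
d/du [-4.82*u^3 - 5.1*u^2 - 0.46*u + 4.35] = -14.46*u^2 - 10.2*u - 0.46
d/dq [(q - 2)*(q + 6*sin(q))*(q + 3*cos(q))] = (2 - q)*(q + 6*sin(q))*(3*sin(q) - 1) + (q - 2)*(q + 3*cos(q))*(6*cos(q) + 1) + (q + 6*sin(q))*(q + 3*cos(q))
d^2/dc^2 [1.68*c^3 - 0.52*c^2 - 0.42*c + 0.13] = 10.08*c - 1.04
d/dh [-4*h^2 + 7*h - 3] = 7 - 8*h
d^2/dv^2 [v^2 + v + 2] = 2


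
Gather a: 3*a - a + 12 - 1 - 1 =2*a + 10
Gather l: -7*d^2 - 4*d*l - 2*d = -7*d^2 - 4*d*l - 2*d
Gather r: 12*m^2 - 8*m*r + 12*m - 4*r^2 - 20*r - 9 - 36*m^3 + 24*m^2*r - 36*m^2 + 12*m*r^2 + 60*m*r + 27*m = -36*m^3 - 24*m^2 + 39*m + r^2*(12*m - 4) + r*(24*m^2 + 52*m - 20) - 9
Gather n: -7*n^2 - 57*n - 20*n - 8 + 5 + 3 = -7*n^2 - 77*n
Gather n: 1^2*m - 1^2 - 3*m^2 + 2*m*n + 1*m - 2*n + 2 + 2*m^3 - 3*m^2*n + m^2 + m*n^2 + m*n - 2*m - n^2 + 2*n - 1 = 2*m^3 - 2*m^2 + n^2*(m - 1) + n*(-3*m^2 + 3*m)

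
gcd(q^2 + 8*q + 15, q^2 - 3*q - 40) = q + 5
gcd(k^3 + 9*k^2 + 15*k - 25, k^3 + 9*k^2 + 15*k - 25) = k^3 + 9*k^2 + 15*k - 25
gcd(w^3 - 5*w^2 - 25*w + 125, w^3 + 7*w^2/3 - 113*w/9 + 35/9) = w + 5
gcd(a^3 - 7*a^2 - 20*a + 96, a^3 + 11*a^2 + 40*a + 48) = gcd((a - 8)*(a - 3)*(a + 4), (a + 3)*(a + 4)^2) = a + 4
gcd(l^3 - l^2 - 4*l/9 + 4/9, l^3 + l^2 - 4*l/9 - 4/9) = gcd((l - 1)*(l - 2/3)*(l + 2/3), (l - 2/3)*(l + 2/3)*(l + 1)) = l^2 - 4/9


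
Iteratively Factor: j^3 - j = (j)*(j^2 - 1) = j*(j - 1)*(j + 1)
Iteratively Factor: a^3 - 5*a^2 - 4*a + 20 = (a - 2)*(a^2 - 3*a - 10) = (a - 2)*(a + 2)*(a - 5)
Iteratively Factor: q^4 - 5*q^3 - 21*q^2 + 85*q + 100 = (q - 5)*(q^3 - 21*q - 20) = (q - 5)^2*(q^2 + 5*q + 4) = (q - 5)^2*(q + 4)*(q + 1)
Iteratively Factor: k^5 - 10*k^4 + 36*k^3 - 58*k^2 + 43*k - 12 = (k - 3)*(k^4 - 7*k^3 + 15*k^2 - 13*k + 4) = (k - 3)*(k - 1)*(k^3 - 6*k^2 + 9*k - 4) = (k - 3)*(k - 1)^2*(k^2 - 5*k + 4) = (k - 3)*(k - 1)^3*(k - 4)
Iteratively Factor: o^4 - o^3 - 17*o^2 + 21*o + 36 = (o + 1)*(o^3 - 2*o^2 - 15*o + 36) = (o + 1)*(o + 4)*(o^2 - 6*o + 9) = (o - 3)*(o + 1)*(o + 4)*(o - 3)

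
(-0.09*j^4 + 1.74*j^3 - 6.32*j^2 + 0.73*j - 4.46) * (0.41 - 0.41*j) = 0.0369*j^5 - 0.7503*j^4 + 3.3046*j^3 - 2.8905*j^2 + 2.1279*j - 1.8286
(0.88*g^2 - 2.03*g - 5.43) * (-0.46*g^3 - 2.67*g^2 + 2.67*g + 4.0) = -0.4048*g^5 - 1.4158*g^4 + 10.2675*g^3 + 12.598*g^2 - 22.6181*g - 21.72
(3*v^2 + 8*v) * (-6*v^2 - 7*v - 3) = -18*v^4 - 69*v^3 - 65*v^2 - 24*v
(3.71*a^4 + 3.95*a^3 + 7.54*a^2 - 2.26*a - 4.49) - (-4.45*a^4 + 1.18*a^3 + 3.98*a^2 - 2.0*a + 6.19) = 8.16*a^4 + 2.77*a^3 + 3.56*a^2 - 0.26*a - 10.68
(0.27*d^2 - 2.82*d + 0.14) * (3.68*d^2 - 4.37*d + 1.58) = 0.9936*d^4 - 11.5575*d^3 + 13.2652*d^2 - 5.0674*d + 0.2212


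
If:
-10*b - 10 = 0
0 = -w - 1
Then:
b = -1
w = -1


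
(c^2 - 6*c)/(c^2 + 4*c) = (c - 6)/(c + 4)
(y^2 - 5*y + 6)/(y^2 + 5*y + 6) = (y^2 - 5*y + 6)/(y^2 + 5*y + 6)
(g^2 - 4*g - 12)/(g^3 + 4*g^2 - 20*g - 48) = (g - 6)/(g^2 + 2*g - 24)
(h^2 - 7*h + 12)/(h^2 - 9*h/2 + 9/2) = 2*(h - 4)/(2*h - 3)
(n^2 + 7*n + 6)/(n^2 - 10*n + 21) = (n^2 + 7*n + 6)/(n^2 - 10*n + 21)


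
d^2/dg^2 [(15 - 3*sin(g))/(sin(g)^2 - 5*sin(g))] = 3/sin(g) - 6/sin(g)^3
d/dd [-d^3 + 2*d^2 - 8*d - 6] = -3*d^2 + 4*d - 8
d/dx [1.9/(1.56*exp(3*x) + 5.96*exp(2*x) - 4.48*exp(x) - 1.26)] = (-8.892*exp(2*x) - 22.648*exp(x) + 8.512)*exp(x)/(1.56*exp(3*x) + 5.96*exp(2*x) - 4.48*exp(x) - 1.26)^2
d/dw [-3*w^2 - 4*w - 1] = -6*w - 4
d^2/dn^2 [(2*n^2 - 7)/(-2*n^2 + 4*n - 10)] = (-4*n^3 + 51*n^2 - 42*n - 57)/(n^6 - 6*n^5 + 27*n^4 - 68*n^3 + 135*n^2 - 150*n + 125)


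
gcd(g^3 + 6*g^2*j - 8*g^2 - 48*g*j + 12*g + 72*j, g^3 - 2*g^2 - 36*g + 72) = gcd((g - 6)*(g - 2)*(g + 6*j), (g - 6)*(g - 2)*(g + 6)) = g^2 - 8*g + 12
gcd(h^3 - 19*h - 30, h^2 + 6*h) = 1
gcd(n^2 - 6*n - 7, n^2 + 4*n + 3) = n + 1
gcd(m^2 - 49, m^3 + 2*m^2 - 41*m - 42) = m + 7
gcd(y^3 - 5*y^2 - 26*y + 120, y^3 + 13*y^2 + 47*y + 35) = y + 5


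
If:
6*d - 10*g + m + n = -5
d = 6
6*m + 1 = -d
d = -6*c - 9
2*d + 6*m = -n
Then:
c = -5/2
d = 6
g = 209/60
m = -7/6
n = -5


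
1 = 1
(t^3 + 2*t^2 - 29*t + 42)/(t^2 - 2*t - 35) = (-t^3 - 2*t^2 + 29*t - 42)/(-t^2 + 2*t + 35)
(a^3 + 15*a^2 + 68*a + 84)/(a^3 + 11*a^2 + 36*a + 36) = (a + 7)/(a + 3)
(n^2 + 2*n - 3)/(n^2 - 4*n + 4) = (n^2 + 2*n - 3)/(n^2 - 4*n + 4)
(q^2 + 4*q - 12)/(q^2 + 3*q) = (q^2 + 4*q - 12)/(q*(q + 3))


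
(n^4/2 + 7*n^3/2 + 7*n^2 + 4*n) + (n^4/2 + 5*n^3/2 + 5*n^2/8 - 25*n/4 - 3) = n^4 + 6*n^3 + 61*n^2/8 - 9*n/4 - 3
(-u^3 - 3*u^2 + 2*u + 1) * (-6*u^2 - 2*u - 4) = 6*u^5 + 20*u^4 - 2*u^3 + 2*u^2 - 10*u - 4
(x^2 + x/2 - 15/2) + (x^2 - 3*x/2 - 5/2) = 2*x^2 - x - 10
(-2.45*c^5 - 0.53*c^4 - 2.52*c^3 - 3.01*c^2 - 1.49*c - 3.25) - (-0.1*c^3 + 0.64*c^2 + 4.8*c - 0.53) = -2.45*c^5 - 0.53*c^4 - 2.42*c^3 - 3.65*c^2 - 6.29*c - 2.72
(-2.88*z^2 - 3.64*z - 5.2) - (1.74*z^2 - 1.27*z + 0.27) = -4.62*z^2 - 2.37*z - 5.47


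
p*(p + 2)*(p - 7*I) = p^3 + 2*p^2 - 7*I*p^2 - 14*I*p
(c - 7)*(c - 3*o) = c^2 - 3*c*o - 7*c + 21*o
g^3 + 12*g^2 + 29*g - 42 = (g - 1)*(g + 6)*(g + 7)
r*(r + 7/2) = r^2 + 7*r/2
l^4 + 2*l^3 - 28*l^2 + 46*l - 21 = (l - 3)*(l - 1)^2*(l + 7)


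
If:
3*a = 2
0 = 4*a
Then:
No Solution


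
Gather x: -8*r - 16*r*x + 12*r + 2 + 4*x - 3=4*r + x*(4 - 16*r) - 1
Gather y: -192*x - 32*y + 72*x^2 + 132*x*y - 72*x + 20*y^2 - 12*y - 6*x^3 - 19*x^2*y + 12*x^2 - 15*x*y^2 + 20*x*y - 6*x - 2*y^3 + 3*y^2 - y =-6*x^3 + 84*x^2 - 270*x - 2*y^3 + y^2*(23 - 15*x) + y*(-19*x^2 + 152*x - 45)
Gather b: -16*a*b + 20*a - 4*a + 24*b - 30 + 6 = 16*a + b*(24 - 16*a) - 24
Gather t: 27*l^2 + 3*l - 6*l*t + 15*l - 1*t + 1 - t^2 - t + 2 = 27*l^2 + 18*l - t^2 + t*(-6*l - 2) + 3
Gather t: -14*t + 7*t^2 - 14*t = 7*t^2 - 28*t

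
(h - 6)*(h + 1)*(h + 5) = h^3 - 31*h - 30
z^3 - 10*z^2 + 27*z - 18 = (z - 6)*(z - 3)*(z - 1)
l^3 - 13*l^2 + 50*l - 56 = (l - 7)*(l - 4)*(l - 2)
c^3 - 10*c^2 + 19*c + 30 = (c - 6)*(c - 5)*(c + 1)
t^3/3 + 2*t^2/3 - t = t*(t/3 + 1)*(t - 1)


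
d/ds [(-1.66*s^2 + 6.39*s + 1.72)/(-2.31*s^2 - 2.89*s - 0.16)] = (19.5583*s^2 + 8.4776*s + 3.9484)/(5.3361*s^4 + 13.3518*s^3 + 9.0913*s^2 + 0.9248*s + 0.0256)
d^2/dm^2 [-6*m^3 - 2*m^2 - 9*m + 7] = -36*m - 4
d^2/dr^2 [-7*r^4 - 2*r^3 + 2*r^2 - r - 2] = -84*r^2 - 12*r + 4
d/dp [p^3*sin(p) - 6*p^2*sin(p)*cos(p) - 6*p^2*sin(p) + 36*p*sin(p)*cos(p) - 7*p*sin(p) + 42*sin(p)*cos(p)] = p^3*cos(p) + 3*p^2*sin(p) - 6*p^2*cos(p) - 6*p^2*cos(2*p) - 12*p*sin(p) - 6*p*sin(2*p) - 7*p*cos(p) + 36*p*cos(2*p) - 7*sin(p) + 18*sin(2*p) + 42*cos(2*p)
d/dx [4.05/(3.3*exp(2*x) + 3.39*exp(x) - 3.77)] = (-26.73*exp(x) - 13.7295)*exp(x)/(3.3*exp(2*x) + 3.39*exp(x) - 3.77)^2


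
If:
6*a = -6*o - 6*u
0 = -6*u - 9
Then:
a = 3/2 - o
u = -3/2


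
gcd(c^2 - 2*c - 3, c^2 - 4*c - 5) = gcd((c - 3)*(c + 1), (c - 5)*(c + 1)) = c + 1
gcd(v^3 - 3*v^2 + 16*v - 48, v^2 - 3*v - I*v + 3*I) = v - 3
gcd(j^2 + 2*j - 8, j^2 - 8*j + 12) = j - 2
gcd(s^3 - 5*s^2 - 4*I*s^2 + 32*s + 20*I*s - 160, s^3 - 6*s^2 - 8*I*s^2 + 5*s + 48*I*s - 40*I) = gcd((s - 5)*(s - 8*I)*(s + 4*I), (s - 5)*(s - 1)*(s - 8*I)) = s^2 + s*(-5 - 8*I) + 40*I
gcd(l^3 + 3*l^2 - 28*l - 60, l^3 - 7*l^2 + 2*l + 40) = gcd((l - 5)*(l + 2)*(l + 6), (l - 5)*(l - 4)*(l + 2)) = l^2 - 3*l - 10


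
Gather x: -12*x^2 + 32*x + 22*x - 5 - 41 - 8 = -12*x^2 + 54*x - 54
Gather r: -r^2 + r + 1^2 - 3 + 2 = -r^2 + r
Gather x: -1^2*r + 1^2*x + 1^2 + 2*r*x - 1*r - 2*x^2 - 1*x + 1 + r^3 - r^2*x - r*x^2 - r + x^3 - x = r^3 - 3*r + x^3 + x^2*(-r - 2) + x*(-r^2 + 2*r - 1) + 2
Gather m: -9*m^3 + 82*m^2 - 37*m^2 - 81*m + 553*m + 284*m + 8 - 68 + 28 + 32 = -9*m^3 + 45*m^2 + 756*m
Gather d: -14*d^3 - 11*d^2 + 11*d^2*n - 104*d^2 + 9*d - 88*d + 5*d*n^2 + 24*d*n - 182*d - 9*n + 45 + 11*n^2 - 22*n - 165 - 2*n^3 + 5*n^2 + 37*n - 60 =-14*d^3 + d^2*(11*n - 115) + d*(5*n^2 + 24*n - 261) - 2*n^3 + 16*n^2 + 6*n - 180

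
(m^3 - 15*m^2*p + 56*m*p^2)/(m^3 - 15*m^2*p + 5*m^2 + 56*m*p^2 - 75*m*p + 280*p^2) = m/(m + 5)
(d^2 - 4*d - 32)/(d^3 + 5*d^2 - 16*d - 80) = (d - 8)/(d^2 + d - 20)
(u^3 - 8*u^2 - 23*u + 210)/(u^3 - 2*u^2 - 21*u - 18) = (u^2 - 2*u - 35)/(u^2 + 4*u + 3)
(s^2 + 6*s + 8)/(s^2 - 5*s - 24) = (s^2 + 6*s + 8)/(s^2 - 5*s - 24)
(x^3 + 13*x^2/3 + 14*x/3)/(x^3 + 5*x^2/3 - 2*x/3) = (3*x + 7)/(3*x - 1)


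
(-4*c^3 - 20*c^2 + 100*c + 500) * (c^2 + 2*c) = -4*c^5 - 28*c^4 + 60*c^3 + 700*c^2 + 1000*c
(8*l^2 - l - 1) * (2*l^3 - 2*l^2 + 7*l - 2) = 16*l^5 - 18*l^4 + 56*l^3 - 21*l^2 - 5*l + 2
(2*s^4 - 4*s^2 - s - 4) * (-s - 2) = -2*s^5 - 4*s^4 + 4*s^3 + 9*s^2 + 6*s + 8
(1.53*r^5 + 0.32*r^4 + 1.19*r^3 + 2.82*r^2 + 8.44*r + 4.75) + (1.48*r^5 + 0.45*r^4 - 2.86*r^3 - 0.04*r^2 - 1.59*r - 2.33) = 3.01*r^5 + 0.77*r^4 - 1.67*r^3 + 2.78*r^2 + 6.85*r + 2.42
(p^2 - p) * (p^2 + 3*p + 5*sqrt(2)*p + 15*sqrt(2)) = p^4 + 2*p^3 + 5*sqrt(2)*p^3 - 3*p^2 + 10*sqrt(2)*p^2 - 15*sqrt(2)*p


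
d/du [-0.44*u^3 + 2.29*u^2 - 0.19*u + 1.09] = -1.32*u^2 + 4.58*u - 0.19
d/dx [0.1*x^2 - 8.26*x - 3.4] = 0.2*x - 8.26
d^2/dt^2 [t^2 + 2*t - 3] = 2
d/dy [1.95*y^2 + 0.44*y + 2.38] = 3.9*y + 0.44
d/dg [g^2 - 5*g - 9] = 2*g - 5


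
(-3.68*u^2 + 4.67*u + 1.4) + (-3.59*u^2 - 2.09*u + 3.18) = -7.27*u^2 + 2.58*u + 4.58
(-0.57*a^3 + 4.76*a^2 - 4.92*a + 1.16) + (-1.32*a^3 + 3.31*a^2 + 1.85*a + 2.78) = -1.89*a^3 + 8.07*a^2 - 3.07*a + 3.94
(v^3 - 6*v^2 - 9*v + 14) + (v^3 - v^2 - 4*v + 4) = 2*v^3 - 7*v^2 - 13*v + 18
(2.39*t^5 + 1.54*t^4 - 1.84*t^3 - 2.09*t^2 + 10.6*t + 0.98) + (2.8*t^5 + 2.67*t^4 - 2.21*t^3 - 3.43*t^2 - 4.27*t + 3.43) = 5.19*t^5 + 4.21*t^4 - 4.05*t^3 - 5.52*t^2 + 6.33*t + 4.41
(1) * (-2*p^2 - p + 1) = -2*p^2 - p + 1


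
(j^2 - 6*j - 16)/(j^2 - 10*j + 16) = (j + 2)/(j - 2)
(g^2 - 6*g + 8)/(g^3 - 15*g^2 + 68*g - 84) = (g - 4)/(g^2 - 13*g + 42)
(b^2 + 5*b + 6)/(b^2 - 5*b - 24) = (b + 2)/(b - 8)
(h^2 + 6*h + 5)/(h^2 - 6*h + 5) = (h^2 + 6*h + 5)/(h^2 - 6*h + 5)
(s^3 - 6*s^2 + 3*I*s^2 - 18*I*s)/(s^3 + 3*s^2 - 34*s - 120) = s*(s + 3*I)/(s^2 + 9*s + 20)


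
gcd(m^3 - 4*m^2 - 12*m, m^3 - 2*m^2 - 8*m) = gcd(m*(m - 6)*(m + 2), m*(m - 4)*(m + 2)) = m^2 + 2*m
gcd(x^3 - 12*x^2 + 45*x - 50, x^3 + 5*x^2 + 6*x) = 1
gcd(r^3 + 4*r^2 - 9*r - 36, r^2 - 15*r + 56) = 1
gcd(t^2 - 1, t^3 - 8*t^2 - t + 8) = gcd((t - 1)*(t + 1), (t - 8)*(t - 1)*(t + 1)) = t^2 - 1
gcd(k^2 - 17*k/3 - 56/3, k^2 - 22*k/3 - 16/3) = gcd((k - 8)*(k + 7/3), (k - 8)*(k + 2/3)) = k - 8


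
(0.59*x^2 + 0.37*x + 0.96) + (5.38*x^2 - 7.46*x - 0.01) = 5.97*x^2 - 7.09*x + 0.95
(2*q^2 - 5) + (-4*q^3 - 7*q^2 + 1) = -4*q^3 - 5*q^2 - 4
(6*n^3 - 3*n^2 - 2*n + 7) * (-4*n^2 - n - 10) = -24*n^5 + 6*n^4 - 49*n^3 + 4*n^2 + 13*n - 70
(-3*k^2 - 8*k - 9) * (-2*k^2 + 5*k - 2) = 6*k^4 + k^3 - 16*k^2 - 29*k + 18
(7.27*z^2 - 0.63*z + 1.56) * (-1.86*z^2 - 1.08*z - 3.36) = -13.5222*z^4 - 6.6798*z^3 - 26.6484*z^2 + 0.432*z - 5.2416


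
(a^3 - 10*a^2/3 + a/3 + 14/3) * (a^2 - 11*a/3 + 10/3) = a^5 - 7*a^4 + 143*a^3/9 - 23*a^2/3 - 16*a + 140/9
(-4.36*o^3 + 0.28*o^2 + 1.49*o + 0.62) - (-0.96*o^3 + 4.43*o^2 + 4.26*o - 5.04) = -3.4*o^3 - 4.15*o^2 - 2.77*o + 5.66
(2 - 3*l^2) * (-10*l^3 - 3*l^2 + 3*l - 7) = 30*l^5 + 9*l^4 - 29*l^3 + 15*l^2 + 6*l - 14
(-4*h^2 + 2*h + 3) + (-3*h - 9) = -4*h^2 - h - 6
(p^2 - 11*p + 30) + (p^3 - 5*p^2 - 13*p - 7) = p^3 - 4*p^2 - 24*p + 23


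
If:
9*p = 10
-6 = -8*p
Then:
No Solution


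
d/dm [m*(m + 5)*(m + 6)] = 3*m^2 + 22*m + 30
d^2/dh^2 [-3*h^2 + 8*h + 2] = -6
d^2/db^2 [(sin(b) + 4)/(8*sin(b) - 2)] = 17*(-4*sin(b)^2 - sin(b) + 8)/(2*(4*sin(b) - 1)^3)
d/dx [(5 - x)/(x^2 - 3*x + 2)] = (-x^2 + 3*x + (x - 5)*(2*x - 3) - 2)/(x^2 - 3*x + 2)^2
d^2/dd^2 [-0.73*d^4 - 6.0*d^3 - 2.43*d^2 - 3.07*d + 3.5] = -8.76*d^2 - 36.0*d - 4.86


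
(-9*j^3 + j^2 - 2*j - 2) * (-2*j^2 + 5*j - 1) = 18*j^5 - 47*j^4 + 18*j^3 - 7*j^2 - 8*j + 2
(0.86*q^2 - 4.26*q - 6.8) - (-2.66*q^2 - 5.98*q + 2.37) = 3.52*q^2 + 1.72*q - 9.17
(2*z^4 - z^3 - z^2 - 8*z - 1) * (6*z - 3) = 12*z^5 - 12*z^4 - 3*z^3 - 45*z^2 + 18*z + 3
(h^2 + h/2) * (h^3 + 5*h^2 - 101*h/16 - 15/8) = h^5 + 11*h^4/2 - 61*h^3/16 - 161*h^2/32 - 15*h/16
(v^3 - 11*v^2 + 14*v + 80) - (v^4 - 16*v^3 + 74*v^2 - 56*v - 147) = -v^4 + 17*v^3 - 85*v^2 + 70*v + 227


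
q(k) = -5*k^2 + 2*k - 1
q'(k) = 2 - 10*k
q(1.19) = -5.70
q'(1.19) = -9.90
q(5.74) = -154.26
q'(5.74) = -55.40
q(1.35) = -7.41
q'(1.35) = -11.50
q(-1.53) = -15.76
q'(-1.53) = 17.30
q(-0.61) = -4.08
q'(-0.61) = 8.10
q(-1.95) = -23.91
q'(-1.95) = 21.50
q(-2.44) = -35.65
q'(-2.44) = 26.40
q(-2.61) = -40.28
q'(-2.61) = 28.10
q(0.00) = -1.00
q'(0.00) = 2.00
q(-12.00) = -745.00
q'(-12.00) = 122.00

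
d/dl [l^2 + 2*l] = 2*l + 2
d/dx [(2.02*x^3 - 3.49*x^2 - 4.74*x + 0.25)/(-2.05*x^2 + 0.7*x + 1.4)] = (-4.141*x^4 + 2.828*x^3 - 3.676*x^2 - 8.747*x - 6.811)/(4.2025*x^4 - 2.87*x^3 - 5.25*x^2 + 1.96*x + 1.96)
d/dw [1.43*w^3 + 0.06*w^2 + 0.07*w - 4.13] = 4.29*w^2 + 0.12*w + 0.07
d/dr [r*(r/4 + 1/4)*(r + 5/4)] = 3*r^2/4 + 9*r/8 + 5/16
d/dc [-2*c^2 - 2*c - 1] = -4*c - 2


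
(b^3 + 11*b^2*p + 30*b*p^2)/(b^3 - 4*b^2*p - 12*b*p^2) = (-b^2 - 11*b*p - 30*p^2)/(-b^2 + 4*b*p + 12*p^2)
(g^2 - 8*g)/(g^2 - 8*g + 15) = g*(g - 8)/(g^2 - 8*g + 15)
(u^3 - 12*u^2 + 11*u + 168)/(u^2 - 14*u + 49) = (u^2 - 5*u - 24)/(u - 7)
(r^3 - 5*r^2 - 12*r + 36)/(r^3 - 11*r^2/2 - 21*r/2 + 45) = 2*(r - 2)/(2*r - 5)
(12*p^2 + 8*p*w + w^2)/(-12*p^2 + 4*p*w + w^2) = (-2*p - w)/(2*p - w)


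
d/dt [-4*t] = -4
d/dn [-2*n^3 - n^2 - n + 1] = -6*n^2 - 2*n - 1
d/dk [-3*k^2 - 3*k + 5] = -6*k - 3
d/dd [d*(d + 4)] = 2*d + 4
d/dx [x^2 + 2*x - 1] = 2*x + 2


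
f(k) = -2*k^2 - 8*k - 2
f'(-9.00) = 28.00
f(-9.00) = -92.00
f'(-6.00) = 16.00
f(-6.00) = -26.00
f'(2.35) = -17.40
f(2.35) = -31.84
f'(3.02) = -20.08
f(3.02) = -44.40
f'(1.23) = -12.92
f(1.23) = -14.87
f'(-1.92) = -0.32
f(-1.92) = 5.99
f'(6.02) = -32.08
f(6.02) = -122.64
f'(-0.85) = -4.60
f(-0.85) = 3.36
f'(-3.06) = 4.24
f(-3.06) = 3.75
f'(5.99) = -31.96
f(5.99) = -121.68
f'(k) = -4*k - 8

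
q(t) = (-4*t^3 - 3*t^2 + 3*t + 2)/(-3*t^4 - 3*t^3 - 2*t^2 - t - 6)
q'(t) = (-12*t^2 - 6*t + 3)/(-3*t^4 - 3*t^3 - 2*t^2 - t - 6) + (-4*t^3 - 3*t^2 + 3*t + 2)*(12*t^3 + 9*t^2 + 4*t + 1)/(-3*t^4 - 3*t^3 - 2*t^2 - t - 6)^2 = (-12*t^6 - 18*t^5 + 26*t^4 + 50*t^3 + 99*t^2 + 44*t - 16)/(9*t^8 + 18*t^7 + 21*t^6 + 18*t^5 + 46*t^4 + 40*t^3 + 25*t^2 + 12*t + 36)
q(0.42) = -0.34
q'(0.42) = 0.48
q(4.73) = 0.25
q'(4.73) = -0.04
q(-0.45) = -0.07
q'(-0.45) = -0.56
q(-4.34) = -0.30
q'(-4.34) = -0.06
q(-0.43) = -0.08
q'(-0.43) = -0.58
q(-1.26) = -0.15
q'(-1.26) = 0.67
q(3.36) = 0.33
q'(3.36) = -0.07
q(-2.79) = -0.42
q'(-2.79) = -0.08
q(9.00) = 0.14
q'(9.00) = -0.01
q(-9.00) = -0.15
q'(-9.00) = -0.02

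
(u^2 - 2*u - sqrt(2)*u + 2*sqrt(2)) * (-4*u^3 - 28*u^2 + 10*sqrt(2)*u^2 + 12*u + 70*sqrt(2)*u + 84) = -4*u^5 - 20*u^4 + 14*sqrt(2)*u^4 + 48*u^3 + 70*sqrt(2)*u^3 - 208*sqrt(2)*u^2 - 40*u^2 - 60*sqrt(2)*u + 112*u + 168*sqrt(2)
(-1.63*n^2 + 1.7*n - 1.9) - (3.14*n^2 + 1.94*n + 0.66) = -4.77*n^2 - 0.24*n - 2.56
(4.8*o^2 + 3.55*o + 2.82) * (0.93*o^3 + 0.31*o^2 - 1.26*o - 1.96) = 4.464*o^5 + 4.7895*o^4 - 2.3249*o^3 - 13.0068*o^2 - 10.5112*o - 5.5272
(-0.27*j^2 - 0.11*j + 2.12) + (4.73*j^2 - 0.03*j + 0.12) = 4.46*j^2 - 0.14*j + 2.24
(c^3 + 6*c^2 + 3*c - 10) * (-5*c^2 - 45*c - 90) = -5*c^5 - 75*c^4 - 375*c^3 - 625*c^2 + 180*c + 900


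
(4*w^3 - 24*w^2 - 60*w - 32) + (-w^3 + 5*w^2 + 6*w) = 3*w^3 - 19*w^2 - 54*w - 32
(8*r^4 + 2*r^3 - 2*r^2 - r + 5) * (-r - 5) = -8*r^5 - 42*r^4 - 8*r^3 + 11*r^2 - 25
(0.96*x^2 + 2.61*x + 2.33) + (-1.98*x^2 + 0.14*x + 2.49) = -1.02*x^2 + 2.75*x + 4.82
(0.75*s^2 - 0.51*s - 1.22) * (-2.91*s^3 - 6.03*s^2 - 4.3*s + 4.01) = -2.1825*s^5 - 3.0384*s^4 + 3.4005*s^3 + 12.5571*s^2 + 3.2009*s - 4.8922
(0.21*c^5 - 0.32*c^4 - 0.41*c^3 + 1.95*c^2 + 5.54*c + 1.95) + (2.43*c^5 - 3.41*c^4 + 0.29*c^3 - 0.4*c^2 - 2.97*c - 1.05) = 2.64*c^5 - 3.73*c^4 - 0.12*c^3 + 1.55*c^2 + 2.57*c + 0.9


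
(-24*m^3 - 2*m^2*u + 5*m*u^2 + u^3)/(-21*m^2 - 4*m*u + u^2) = (-8*m^2 + 2*m*u + u^2)/(-7*m + u)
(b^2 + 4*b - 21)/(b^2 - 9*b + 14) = (b^2 + 4*b - 21)/(b^2 - 9*b + 14)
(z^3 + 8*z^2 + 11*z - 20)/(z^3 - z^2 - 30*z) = (z^2 + 3*z - 4)/(z*(z - 6))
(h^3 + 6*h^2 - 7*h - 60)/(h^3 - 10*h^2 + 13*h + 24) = (h^2 + 9*h + 20)/(h^2 - 7*h - 8)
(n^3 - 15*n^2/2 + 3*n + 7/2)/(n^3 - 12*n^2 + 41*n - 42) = (2*n^2 - n - 1)/(2*(n^2 - 5*n + 6))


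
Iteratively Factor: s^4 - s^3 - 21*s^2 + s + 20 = (s - 5)*(s^3 + 4*s^2 - s - 4) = (s - 5)*(s - 1)*(s^2 + 5*s + 4) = (s - 5)*(s - 1)*(s + 4)*(s + 1)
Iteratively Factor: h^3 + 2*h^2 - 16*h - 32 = (h + 4)*(h^2 - 2*h - 8) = (h - 4)*(h + 4)*(h + 2)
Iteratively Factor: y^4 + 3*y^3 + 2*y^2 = (y)*(y^3 + 3*y^2 + 2*y) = y*(y + 1)*(y^2 + 2*y) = y*(y + 1)*(y + 2)*(y)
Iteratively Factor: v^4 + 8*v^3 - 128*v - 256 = (v + 4)*(v^3 + 4*v^2 - 16*v - 64) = (v - 4)*(v + 4)*(v^2 + 8*v + 16) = (v - 4)*(v + 4)^2*(v + 4)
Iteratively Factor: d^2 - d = (d - 1)*(d)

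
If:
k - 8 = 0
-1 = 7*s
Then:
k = 8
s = -1/7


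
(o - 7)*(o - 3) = o^2 - 10*o + 21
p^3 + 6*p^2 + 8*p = p*(p + 2)*(p + 4)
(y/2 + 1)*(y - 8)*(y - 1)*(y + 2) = y^4/2 - 5*y^3/2 - 12*y^2 - 2*y + 16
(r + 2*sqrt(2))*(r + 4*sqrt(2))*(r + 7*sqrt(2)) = r^3 + 13*sqrt(2)*r^2 + 100*r + 112*sqrt(2)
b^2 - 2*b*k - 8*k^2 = (b - 4*k)*(b + 2*k)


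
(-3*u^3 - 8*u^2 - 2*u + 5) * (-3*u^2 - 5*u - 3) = 9*u^5 + 39*u^4 + 55*u^3 + 19*u^2 - 19*u - 15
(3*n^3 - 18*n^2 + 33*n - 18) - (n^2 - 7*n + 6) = 3*n^3 - 19*n^2 + 40*n - 24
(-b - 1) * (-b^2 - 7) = b^3 + b^2 + 7*b + 7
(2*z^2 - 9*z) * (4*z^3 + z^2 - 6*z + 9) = 8*z^5 - 34*z^4 - 21*z^3 + 72*z^2 - 81*z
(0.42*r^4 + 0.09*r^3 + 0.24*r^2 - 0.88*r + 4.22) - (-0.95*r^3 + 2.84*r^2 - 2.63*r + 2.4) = 0.42*r^4 + 1.04*r^3 - 2.6*r^2 + 1.75*r + 1.82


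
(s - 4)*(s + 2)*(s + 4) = s^3 + 2*s^2 - 16*s - 32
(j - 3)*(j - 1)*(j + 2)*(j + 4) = j^4 + 2*j^3 - 13*j^2 - 14*j + 24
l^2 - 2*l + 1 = (l - 1)^2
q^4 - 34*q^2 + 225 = (q - 5)*(q - 3)*(q + 3)*(q + 5)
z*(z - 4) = z^2 - 4*z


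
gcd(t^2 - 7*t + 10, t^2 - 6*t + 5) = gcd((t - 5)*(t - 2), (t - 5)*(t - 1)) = t - 5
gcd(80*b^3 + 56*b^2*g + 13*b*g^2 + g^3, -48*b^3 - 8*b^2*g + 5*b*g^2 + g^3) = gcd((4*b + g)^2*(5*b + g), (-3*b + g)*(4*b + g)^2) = 16*b^2 + 8*b*g + g^2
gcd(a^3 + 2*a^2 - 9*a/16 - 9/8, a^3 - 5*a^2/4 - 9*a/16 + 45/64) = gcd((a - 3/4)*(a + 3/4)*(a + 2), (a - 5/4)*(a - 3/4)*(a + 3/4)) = a^2 - 9/16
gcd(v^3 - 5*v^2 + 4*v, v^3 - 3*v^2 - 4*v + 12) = 1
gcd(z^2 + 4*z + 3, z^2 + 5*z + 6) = z + 3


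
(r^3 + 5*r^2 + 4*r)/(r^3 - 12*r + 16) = r*(r + 1)/(r^2 - 4*r + 4)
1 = 1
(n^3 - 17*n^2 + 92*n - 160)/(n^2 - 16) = (n^2 - 13*n + 40)/(n + 4)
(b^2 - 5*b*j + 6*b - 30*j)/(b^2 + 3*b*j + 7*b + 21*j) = (b^2 - 5*b*j + 6*b - 30*j)/(b^2 + 3*b*j + 7*b + 21*j)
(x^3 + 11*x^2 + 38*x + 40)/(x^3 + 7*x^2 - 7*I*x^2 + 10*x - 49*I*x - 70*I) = (x + 4)/(x - 7*I)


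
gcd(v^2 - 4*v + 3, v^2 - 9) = v - 3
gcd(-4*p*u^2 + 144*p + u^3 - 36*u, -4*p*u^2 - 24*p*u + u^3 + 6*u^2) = 4*p*u + 24*p - u^2 - 6*u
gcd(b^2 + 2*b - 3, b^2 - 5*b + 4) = b - 1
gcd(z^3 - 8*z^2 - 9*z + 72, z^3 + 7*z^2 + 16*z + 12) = z + 3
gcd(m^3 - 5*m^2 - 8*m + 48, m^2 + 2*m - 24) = m - 4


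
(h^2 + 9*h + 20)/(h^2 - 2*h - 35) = (h + 4)/(h - 7)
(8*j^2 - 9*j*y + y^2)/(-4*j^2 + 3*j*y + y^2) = (-8*j + y)/(4*j + y)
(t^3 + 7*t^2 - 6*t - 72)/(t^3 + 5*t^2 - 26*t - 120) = (t - 3)/(t - 5)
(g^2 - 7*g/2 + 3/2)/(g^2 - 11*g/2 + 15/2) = (2*g - 1)/(2*g - 5)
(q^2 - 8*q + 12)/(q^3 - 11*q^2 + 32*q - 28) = (q - 6)/(q^2 - 9*q + 14)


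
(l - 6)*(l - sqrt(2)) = l^2 - 6*l - sqrt(2)*l + 6*sqrt(2)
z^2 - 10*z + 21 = (z - 7)*(z - 3)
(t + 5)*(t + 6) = t^2 + 11*t + 30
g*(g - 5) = g^2 - 5*g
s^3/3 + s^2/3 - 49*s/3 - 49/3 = (s/3 + 1/3)*(s - 7)*(s + 7)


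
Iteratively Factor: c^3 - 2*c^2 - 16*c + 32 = (c + 4)*(c^2 - 6*c + 8) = (c - 2)*(c + 4)*(c - 4)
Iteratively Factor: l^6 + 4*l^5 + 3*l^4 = (l)*(l^5 + 4*l^4 + 3*l^3) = l^2*(l^4 + 4*l^3 + 3*l^2) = l^2*(l + 1)*(l^3 + 3*l^2) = l^3*(l + 1)*(l^2 + 3*l) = l^3*(l + 1)*(l + 3)*(l)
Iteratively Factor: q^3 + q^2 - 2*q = (q + 2)*(q^2 - q) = q*(q + 2)*(q - 1)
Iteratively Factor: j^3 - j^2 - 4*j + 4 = (j - 2)*(j^2 + j - 2) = (j - 2)*(j - 1)*(j + 2)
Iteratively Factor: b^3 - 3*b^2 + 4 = (b - 2)*(b^2 - b - 2) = (b - 2)*(b + 1)*(b - 2)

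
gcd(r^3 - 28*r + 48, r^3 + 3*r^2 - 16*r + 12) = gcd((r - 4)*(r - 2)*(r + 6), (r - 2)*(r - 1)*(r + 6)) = r^2 + 4*r - 12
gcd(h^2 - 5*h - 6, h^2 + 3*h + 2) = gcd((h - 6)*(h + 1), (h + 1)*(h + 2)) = h + 1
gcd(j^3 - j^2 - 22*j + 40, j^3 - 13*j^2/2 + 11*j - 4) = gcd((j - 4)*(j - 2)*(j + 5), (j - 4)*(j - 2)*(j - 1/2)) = j^2 - 6*j + 8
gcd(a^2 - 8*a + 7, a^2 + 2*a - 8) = 1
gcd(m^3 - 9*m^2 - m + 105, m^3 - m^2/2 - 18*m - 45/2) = m^2 - 2*m - 15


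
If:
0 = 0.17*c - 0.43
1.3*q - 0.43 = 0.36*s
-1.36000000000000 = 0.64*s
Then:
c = 2.53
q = -0.26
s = -2.12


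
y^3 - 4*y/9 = y*(y - 2/3)*(y + 2/3)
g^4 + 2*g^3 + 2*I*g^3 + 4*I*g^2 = g^2*(g + 2)*(g + 2*I)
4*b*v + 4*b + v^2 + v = (4*b + v)*(v + 1)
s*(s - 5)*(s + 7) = s^3 + 2*s^2 - 35*s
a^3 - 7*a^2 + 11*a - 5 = (a - 5)*(a - 1)^2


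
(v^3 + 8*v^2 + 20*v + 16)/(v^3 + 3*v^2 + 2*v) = (v^2 + 6*v + 8)/(v*(v + 1))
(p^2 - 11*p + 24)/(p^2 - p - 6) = (p - 8)/(p + 2)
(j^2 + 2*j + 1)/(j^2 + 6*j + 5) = (j + 1)/(j + 5)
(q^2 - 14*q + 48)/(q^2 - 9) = (q^2 - 14*q + 48)/(q^2 - 9)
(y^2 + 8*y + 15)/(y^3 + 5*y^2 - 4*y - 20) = (y + 3)/(y^2 - 4)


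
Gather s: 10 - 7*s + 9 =19 - 7*s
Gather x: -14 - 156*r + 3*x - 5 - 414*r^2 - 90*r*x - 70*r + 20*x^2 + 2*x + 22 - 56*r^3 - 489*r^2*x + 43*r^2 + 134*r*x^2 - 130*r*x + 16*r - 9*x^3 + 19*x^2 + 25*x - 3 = -56*r^3 - 371*r^2 - 210*r - 9*x^3 + x^2*(134*r + 39) + x*(-489*r^2 - 220*r + 30)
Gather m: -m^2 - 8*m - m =-m^2 - 9*m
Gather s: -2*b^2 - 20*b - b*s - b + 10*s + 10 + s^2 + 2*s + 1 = -2*b^2 - 21*b + s^2 + s*(12 - b) + 11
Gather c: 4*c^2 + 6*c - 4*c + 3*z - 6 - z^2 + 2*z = 4*c^2 + 2*c - z^2 + 5*z - 6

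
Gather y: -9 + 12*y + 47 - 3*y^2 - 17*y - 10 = -3*y^2 - 5*y + 28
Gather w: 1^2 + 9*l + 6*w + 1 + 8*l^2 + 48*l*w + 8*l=8*l^2 + 17*l + w*(48*l + 6) + 2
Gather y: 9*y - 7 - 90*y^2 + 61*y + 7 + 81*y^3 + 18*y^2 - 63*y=81*y^3 - 72*y^2 + 7*y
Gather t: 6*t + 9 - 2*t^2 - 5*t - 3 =-2*t^2 + t + 6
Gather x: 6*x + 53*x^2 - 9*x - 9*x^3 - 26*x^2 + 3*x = -9*x^3 + 27*x^2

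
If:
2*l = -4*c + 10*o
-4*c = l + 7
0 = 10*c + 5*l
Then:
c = -7/2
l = 7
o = 0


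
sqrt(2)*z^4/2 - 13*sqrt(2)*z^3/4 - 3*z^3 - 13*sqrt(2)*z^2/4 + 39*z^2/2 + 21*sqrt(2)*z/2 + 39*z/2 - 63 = (z - 7)*(z - 3/2)*(z - 3*sqrt(2))*(sqrt(2)*z/2 + sqrt(2))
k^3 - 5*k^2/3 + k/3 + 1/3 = (k - 1)^2*(k + 1/3)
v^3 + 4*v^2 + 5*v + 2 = (v + 1)^2*(v + 2)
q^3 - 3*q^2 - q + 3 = (q - 3)*(q - 1)*(q + 1)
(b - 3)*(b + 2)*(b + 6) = b^3 + 5*b^2 - 12*b - 36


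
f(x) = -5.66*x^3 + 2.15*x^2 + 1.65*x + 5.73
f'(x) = -16.98*x^2 + 4.3*x + 1.65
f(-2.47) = 100.06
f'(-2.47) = -112.56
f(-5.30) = 900.02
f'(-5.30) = -498.11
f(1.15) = 1.86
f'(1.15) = -15.86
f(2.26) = -44.89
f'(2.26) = -75.36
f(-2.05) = 60.14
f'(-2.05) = -78.52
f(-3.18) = 204.24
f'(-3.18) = -183.73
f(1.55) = -7.62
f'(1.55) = -32.48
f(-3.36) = 239.16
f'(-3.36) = -204.50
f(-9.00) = 4291.17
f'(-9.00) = -1412.43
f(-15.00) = 19567.23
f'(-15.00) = -3883.35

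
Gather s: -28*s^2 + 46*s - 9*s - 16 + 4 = -28*s^2 + 37*s - 12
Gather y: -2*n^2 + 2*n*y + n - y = -2*n^2 + n + y*(2*n - 1)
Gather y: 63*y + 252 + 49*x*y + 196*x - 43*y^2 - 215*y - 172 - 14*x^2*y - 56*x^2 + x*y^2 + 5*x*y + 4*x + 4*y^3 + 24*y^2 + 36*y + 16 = -56*x^2 + 200*x + 4*y^3 + y^2*(x - 19) + y*(-14*x^2 + 54*x - 116) + 96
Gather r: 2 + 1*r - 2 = r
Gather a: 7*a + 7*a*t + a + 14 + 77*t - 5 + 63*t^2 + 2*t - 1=a*(7*t + 8) + 63*t^2 + 79*t + 8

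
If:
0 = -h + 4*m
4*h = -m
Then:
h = 0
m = 0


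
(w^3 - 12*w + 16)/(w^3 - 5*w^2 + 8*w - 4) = (w + 4)/(w - 1)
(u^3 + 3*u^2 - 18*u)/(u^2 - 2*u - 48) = u*(u - 3)/(u - 8)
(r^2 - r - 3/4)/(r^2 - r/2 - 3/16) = 4*(-4*r^2 + 4*r + 3)/(-16*r^2 + 8*r + 3)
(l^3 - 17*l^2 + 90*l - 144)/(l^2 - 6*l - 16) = (l^2 - 9*l + 18)/(l + 2)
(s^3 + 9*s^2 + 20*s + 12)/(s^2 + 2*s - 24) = (s^2 + 3*s + 2)/(s - 4)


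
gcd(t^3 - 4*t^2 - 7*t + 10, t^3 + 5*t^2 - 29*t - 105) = t - 5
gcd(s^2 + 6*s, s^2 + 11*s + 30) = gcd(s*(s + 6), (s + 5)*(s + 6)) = s + 6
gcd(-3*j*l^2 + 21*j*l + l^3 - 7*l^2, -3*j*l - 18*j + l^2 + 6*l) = 3*j - l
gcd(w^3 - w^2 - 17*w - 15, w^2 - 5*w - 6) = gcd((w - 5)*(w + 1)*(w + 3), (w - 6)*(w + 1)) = w + 1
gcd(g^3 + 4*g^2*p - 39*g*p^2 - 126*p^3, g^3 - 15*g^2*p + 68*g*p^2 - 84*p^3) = -g + 6*p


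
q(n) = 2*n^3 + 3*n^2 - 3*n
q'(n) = 6*n^2 + 6*n - 3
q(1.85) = 17.38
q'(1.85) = 28.64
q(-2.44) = -3.87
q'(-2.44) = 18.08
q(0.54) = -0.43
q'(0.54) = 1.99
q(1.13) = 3.33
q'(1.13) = 11.44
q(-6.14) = -331.43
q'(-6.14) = 186.36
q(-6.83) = -476.79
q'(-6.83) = 235.91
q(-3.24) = -26.81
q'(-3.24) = 40.55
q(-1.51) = 4.48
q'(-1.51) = 1.62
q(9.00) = 1674.00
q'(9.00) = 537.00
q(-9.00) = -1188.00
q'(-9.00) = 429.00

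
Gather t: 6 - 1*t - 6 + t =0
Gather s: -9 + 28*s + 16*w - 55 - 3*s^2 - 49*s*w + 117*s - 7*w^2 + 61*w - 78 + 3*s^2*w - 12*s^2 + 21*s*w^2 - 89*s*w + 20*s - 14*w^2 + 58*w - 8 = s^2*(3*w - 15) + s*(21*w^2 - 138*w + 165) - 21*w^2 + 135*w - 150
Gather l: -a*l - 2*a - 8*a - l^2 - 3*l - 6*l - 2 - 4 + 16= -10*a - l^2 + l*(-a - 9) + 10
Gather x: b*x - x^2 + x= -x^2 + x*(b + 1)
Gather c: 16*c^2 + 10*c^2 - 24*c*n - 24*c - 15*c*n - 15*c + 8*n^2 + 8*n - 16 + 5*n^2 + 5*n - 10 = 26*c^2 + c*(-39*n - 39) + 13*n^2 + 13*n - 26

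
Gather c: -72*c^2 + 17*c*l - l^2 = -72*c^2 + 17*c*l - l^2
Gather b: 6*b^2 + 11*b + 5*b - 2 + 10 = 6*b^2 + 16*b + 8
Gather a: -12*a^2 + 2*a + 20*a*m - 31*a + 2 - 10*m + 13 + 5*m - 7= -12*a^2 + a*(20*m - 29) - 5*m + 8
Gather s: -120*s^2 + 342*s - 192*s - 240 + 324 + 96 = -120*s^2 + 150*s + 180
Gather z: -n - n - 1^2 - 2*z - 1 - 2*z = -2*n - 4*z - 2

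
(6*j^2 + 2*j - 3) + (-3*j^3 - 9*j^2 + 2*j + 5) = -3*j^3 - 3*j^2 + 4*j + 2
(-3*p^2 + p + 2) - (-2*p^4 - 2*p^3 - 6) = 2*p^4 + 2*p^3 - 3*p^2 + p + 8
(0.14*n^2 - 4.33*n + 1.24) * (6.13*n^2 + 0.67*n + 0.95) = 0.8582*n^4 - 26.4491*n^3 + 4.8331*n^2 - 3.2827*n + 1.178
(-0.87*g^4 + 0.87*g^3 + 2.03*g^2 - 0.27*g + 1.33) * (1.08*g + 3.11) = -0.9396*g^5 - 1.7661*g^4 + 4.8981*g^3 + 6.0217*g^2 + 0.5967*g + 4.1363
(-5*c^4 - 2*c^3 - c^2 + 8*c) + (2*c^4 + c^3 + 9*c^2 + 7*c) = -3*c^4 - c^3 + 8*c^2 + 15*c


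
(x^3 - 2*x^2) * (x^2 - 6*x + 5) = x^5 - 8*x^4 + 17*x^3 - 10*x^2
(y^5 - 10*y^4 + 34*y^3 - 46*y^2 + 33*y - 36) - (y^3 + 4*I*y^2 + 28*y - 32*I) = y^5 - 10*y^4 + 33*y^3 - 46*y^2 - 4*I*y^2 + 5*y - 36 + 32*I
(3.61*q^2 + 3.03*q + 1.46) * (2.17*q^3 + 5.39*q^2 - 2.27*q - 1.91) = 7.8337*q^5 + 26.033*q^4 + 11.3052*q^3 - 5.9038*q^2 - 9.1015*q - 2.7886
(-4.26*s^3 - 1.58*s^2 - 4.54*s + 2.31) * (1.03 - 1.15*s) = 4.899*s^4 - 2.5708*s^3 + 3.5936*s^2 - 7.3327*s + 2.3793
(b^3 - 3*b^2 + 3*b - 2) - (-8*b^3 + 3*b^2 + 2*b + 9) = 9*b^3 - 6*b^2 + b - 11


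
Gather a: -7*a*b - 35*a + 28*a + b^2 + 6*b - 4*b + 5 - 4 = a*(-7*b - 7) + b^2 + 2*b + 1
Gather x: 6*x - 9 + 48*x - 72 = 54*x - 81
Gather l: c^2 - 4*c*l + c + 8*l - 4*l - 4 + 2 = c^2 + c + l*(4 - 4*c) - 2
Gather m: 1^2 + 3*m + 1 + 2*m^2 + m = 2*m^2 + 4*m + 2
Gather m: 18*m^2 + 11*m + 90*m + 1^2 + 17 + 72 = 18*m^2 + 101*m + 90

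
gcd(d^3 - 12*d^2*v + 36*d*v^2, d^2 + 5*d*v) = d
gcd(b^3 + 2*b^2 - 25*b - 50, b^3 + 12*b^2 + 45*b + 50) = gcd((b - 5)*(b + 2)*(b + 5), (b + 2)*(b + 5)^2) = b^2 + 7*b + 10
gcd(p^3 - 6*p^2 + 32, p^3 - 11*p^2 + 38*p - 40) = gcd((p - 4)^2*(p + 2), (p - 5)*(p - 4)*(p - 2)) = p - 4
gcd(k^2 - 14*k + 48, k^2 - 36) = k - 6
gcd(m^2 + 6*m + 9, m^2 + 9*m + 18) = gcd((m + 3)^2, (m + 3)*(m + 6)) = m + 3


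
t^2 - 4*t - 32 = (t - 8)*(t + 4)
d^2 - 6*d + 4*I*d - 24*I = (d - 6)*(d + 4*I)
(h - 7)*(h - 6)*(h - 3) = h^3 - 16*h^2 + 81*h - 126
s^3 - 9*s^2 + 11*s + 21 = (s - 7)*(s - 3)*(s + 1)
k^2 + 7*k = k*(k + 7)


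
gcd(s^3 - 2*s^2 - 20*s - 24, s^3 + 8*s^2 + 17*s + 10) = s + 2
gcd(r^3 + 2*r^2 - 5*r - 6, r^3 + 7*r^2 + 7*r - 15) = r + 3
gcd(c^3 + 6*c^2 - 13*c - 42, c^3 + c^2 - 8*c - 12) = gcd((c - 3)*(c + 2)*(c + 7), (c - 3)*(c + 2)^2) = c^2 - c - 6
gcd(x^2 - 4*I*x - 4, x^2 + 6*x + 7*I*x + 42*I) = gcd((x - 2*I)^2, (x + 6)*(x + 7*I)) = 1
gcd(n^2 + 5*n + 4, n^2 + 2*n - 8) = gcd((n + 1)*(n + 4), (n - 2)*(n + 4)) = n + 4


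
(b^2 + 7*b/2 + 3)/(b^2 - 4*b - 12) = (b + 3/2)/(b - 6)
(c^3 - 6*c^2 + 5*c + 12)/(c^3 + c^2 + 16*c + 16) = (c^2 - 7*c + 12)/(c^2 + 16)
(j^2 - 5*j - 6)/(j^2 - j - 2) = (j - 6)/(j - 2)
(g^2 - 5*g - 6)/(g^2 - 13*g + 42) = (g + 1)/(g - 7)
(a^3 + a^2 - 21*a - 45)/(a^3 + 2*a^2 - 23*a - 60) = (a + 3)/(a + 4)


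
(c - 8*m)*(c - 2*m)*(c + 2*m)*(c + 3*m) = c^4 - 5*c^3*m - 28*c^2*m^2 + 20*c*m^3 + 96*m^4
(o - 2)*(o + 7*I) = o^2 - 2*o + 7*I*o - 14*I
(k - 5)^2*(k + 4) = k^3 - 6*k^2 - 15*k + 100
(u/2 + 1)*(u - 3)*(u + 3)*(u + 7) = u^4/2 + 9*u^3/2 + 5*u^2/2 - 81*u/2 - 63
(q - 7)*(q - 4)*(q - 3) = q^3 - 14*q^2 + 61*q - 84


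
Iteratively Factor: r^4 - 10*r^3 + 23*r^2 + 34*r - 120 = (r - 5)*(r^3 - 5*r^2 - 2*r + 24) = (r - 5)*(r - 3)*(r^2 - 2*r - 8) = (r - 5)*(r - 4)*(r - 3)*(r + 2)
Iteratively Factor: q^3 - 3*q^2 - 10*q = (q)*(q^2 - 3*q - 10) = q*(q + 2)*(q - 5)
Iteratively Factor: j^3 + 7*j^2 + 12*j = (j)*(j^2 + 7*j + 12) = j*(j + 3)*(j + 4)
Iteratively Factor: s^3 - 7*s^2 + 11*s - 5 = (s - 1)*(s^2 - 6*s + 5) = (s - 1)^2*(s - 5)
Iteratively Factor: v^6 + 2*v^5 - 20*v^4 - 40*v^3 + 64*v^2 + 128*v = (v + 4)*(v^5 - 2*v^4 - 12*v^3 + 8*v^2 + 32*v) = (v + 2)*(v + 4)*(v^4 - 4*v^3 - 4*v^2 + 16*v) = (v - 2)*(v + 2)*(v + 4)*(v^3 - 2*v^2 - 8*v) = (v - 4)*(v - 2)*(v + 2)*(v + 4)*(v^2 + 2*v) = (v - 4)*(v - 2)*(v + 2)^2*(v + 4)*(v)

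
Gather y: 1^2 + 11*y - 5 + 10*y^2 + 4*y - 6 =10*y^2 + 15*y - 10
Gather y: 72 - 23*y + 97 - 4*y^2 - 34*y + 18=-4*y^2 - 57*y + 187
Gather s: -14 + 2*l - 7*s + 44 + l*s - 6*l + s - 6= -4*l + s*(l - 6) + 24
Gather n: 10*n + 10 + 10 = 10*n + 20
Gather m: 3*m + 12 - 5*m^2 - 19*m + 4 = -5*m^2 - 16*m + 16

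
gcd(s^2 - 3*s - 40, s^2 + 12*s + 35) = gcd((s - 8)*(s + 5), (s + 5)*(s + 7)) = s + 5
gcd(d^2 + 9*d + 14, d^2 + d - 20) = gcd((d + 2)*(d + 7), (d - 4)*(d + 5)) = 1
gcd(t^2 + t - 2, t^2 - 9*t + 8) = t - 1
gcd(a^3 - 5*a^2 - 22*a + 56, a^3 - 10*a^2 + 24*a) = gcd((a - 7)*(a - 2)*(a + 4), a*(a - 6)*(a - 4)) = 1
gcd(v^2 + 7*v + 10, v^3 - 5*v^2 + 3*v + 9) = 1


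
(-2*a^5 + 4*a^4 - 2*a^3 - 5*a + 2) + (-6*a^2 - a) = -2*a^5 + 4*a^4 - 2*a^3 - 6*a^2 - 6*a + 2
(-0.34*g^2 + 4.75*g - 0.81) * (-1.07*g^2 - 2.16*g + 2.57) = 0.3638*g^4 - 4.3481*g^3 - 10.2671*g^2 + 13.9571*g - 2.0817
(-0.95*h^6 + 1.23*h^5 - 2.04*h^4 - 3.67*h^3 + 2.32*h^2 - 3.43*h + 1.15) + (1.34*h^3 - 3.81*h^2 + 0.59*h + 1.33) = -0.95*h^6 + 1.23*h^5 - 2.04*h^4 - 2.33*h^3 - 1.49*h^2 - 2.84*h + 2.48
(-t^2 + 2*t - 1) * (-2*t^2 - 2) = 2*t^4 - 4*t^3 + 4*t^2 - 4*t + 2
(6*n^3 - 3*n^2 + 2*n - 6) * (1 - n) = -6*n^4 + 9*n^3 - 5*n^2 + 8*n - 6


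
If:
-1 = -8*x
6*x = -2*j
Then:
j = -3/8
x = 1/8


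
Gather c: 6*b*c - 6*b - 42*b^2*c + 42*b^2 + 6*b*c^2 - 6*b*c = -42*b^2*c + 42*b^2 + 6*b*c^2 - 6*b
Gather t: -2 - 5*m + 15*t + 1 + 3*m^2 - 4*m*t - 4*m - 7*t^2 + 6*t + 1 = 3*m^2 - 9*m - 7*t^2 + t*(21 - 4*m)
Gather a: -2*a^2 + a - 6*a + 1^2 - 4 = -2*a^2 - 5*a - 3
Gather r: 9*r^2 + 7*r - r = 9*r^2 + 6*r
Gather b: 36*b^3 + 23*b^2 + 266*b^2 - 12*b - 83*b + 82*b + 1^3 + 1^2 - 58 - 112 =36*b^3 + 289*b^2 - 13*b - 168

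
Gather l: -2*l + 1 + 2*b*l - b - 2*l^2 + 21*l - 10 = -b - 2*l^2 + l*(2*b + 19) - 9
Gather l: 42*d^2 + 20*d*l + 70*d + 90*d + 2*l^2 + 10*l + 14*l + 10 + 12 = 42*d^2 + 160*d + 2*l^2 + l*(20*d + 24) + 22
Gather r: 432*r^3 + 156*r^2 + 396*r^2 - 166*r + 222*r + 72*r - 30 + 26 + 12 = 432*r^3 + 552*r^2 + 128*r + 8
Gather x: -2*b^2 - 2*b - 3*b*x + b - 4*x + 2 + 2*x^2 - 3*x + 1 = -2*b^2 - b + 2*x^2 + x*(-3*b - 7) + 3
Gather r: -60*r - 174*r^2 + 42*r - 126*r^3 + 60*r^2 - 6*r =-126*r^3 - 114*r^2 - 24*r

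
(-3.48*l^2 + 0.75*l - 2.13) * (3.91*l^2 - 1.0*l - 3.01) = -13.6068*l^4 + 6.4125*l^3 + 1.3965*l^2 - 0.1275*l + 6.4113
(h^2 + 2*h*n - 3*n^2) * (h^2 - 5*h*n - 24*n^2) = h^4 - 3*h^3*n - 37*h^2*n^2 - 33*h*n^3 + 72*n^4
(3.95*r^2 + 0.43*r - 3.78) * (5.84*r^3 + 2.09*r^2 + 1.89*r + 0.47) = 23.068*r^5 + 10.7667*r^4 - 13.711*r^3 - 5.231*r^2 - 6.9421*r - 1.7766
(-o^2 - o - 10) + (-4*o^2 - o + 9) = -5*o^2 - 2*o - 1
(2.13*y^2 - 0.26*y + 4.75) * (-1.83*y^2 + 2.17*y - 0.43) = -3.8979*y^4 + 5.0979*y^3 - 10.1726*y^2 + 10.4193*y - 2.0425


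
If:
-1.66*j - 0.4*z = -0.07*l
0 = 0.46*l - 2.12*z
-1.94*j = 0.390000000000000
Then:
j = -0.20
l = 19.87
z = 4.31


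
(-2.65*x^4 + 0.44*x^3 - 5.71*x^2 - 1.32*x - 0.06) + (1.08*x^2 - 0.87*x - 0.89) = -2.65*x^4 + 0.44*x^3 - 4.63*x^2 - 2.19*x - 0.95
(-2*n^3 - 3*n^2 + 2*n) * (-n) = 2*n^4 + 3*n^3 - 2*n^2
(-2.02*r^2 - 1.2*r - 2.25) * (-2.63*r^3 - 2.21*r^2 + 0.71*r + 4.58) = 5.3126*r^5 + 7.6202*r^4 + 7.1353*r^3 - 5.1311*r^2 - 7.0935*r - 10.305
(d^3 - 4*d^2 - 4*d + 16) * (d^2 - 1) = d^5 - 4*d^4 - 5*d^3 + 20*d^2 + 4*d - 16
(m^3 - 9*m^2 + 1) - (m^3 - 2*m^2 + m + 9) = -7*m^2 - m - 8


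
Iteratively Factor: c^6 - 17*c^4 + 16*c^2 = (c - 1)*(c^5 + c^4 - 16*c^3 - 16*c^2) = c*(c - 1)*(c^4 + c^3 - 16*c^2 - 16*c) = c*(c - 1)*(c + 1)*(c^3 - 16*c) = c*(c - 1)*(c + 1)*(c + 4)*(c^2 - 4*c) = c*(c - 4)*(c - 1)*(c + 1)*(c + 4)*(c)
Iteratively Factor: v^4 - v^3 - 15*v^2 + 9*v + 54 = (v - 3)*(v^3 + 2*v^2 - 9*v - 18) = (v - 3)^2*(v^2 + 5*v + 6) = (v - 3)^2*(v + 2)*(v + 3)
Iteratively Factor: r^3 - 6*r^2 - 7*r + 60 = (r - 5)*(r^2 - r - 12) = (r - 5)*(r - 4)*(r + 3)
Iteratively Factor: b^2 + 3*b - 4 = (b - 1)*(b + 4)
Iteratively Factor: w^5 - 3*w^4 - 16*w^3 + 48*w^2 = (w - 3)*(w^4 - 16*w^2) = (w - 4)*(w - 3)*(w^3 + 4*w^2) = w*(w - 4)*(w - 3)*(w^2 + 4*w) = w^2*(w - 4)*(w - 3)*(w + 4)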